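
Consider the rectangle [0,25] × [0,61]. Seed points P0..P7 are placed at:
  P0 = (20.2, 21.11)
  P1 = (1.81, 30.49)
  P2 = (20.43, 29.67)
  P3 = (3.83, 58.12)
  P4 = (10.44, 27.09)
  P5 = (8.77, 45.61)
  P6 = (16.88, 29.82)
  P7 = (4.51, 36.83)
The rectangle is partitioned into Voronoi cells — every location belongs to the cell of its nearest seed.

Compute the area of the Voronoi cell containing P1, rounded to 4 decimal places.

1. box [0,25]×[0,61]: [(0, 0) (25, 0) (25, 61) (0, 61)]
2. ⊥bis P1·P0 via (11.005,25.8): [(0, 4.2241) (25, 53.238) (25, 61) (0, 61)]  |A|=806.7243
3. ⊥bis P1·P2 via (11.12,30.08): [(0, 4.2241) (10.9246, 25.6423) (12.4817, 61) (0, 61)]  |A|=530.7877
4. ⊥bis P1·P3 via (2.82,44.305): [(0, 44.5112) (0, 4.2241) (10.9246, 25.6423) (11.7178, 43.6545)]  |A|=325.9308
5. ⊥bis P1·P4 via (6.125,28.79): [(0, 44.5112) (0, 13.2433) (11.6847, 42.9017) (11.7178, 43.6545)]  |A|=187.1017
6. ⊥bis P1·P5 via (5.29,38.05): [(0, 40.4851) (0, 13.2433) (9.085, 36.3031)]  |A|=123.7454
7. ⊥bis P1·P6 via (9.345,30.155): [(0, 40.4851) (0, 13.2433) (9.085, 36.3031)]  |A|=123.7454
8. ⊥bis P1·P7 via (3.16,33.66): [(0, 35.0057) (0, 13.2433) (7.342, 31.879)]  |A|=79.8899
9. canonical 3-gon: [(0, 35.0057) (0, 13.2433) (7.342, 31.879)]
10. shoelace: 79.8899

Area of P1's cell: 79.8899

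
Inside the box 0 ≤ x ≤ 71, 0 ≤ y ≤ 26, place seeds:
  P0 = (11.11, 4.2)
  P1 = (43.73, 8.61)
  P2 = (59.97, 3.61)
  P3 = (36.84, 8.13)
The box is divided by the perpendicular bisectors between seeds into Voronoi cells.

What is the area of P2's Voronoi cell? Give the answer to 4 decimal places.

Area of P2's cell: 442.7461

1. box [0,71]×[0,26]: [(0, 0) (71, 0) (71, 26) (0, 26)]
2. ⊥bis P2·P0 via (35.54,3.905): [(35.4928, 0) (71, 0) (71, 26) (35.8068, 26)]  |A|=919.1045
3. ⊥bis P2·P1 via (51.85,6.11): [(49.9688, 0) (71, 0) (71, 26) (57.9738, 26)]  |A|=442.7461
4. ⊥bis P2·P3 via (48.405,5.87): [(49.9688, 0) (71, 0) (71, 26) (57.9738, 26)]  |A|=442.7461
5. canonical 4-gon: [(49.9688, 0) (71, 0) (71, 26) (57.9738, 26)]
6. shoelace: 442.7461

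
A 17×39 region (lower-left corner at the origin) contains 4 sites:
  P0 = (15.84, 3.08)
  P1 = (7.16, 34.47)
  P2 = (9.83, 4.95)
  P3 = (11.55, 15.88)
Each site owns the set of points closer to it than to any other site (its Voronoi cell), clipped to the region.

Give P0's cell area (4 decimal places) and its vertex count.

Area of P0's cell: 39.0440 (4 vertices)

1. box [0,17]×[0,39]: [(0, 0) (17, 0) (17, 39) (0, 39)]
2. ⊥bis P0·P1 via (11.5,18.775): [(0, 15.595) (0, 0) (17, 0) (17, 20.2959)]  |A|=305.0724
3. ⊥bis P0·P2 via (12.835,4.015): [(11.5857, 0) (17, 0) (17, 17.4009)]  |A|=47.1065
4. ⊥bis P0·P3 via (13.695,9.48): [(14.6333, 9.7945) (11.5857, 0) (17, 0) (17, 10.5877)]  |A|=39.044
5. canonical 4-gon: [(14.6333, 9.7945) (11.5857, 0) (17, 0) (17, 10.5877)]
6. shoelace: 39.044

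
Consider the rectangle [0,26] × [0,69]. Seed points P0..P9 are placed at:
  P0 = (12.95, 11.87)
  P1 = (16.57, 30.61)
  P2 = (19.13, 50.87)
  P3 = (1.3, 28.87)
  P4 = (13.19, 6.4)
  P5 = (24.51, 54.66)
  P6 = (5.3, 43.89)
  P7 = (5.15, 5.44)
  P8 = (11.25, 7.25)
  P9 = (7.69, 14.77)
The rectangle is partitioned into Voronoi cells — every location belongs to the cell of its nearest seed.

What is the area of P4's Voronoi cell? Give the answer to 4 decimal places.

Area of P4's cell: 138.2073

1. box [0,26]×[0,69]: [(0, 0) (26, 0) (26, 69) (0, 69)]
2. ⊥bis P4·P0 via (13.07,9.135): [(0, 8.5615) (0, 0) (26, 0) (26, 9.7023)]  |A|=237.4301
3. ⊥bis P4·P1 via (14.88,18.505): [(0, 8.5615) (0, 0) (26, 0) (26, 9.7023)]  |A|=237.4301
4. ⊥bis P4·P2 via (16.16,28.635): [(0, 8.5615) (0, 0) (26, 0) (26, 9.7023)]  |A|=237.4301
5. ⊥bis P4·P3 via (7.245,17.635): [(0, 8.5615) (0, 0) (26, 0) (26, 9.7023)]  |A|=237.4301
6. ⊥bis P4·P5 via (18.85,30.53): [(0, 8.5615) (0, 0) (26, 0) (26, 9.7023)]  |A|=237.4301
7. ⊥bis P4·P6 via (9.245,25.145): [(0, 8.5615) (0, 0) (26, 0) (26, 9.7023)]  |A|=237.4301
8. ⊥bis P4·P7 via (9.17,5.92): [(8.8084, 8.948) (9.8769, 0) (26, 0) (26, 9.7023)]  |A|=155.534
9. ⊥bis P4·P8 via (12.22,6.825): [(13.2353, 9.1423) (9.7383, 1.1608) (9.8769, 0) (26, 0) (26, 9.7023)]  |A|=138.2073
10. ⊥bis P4·P9 via (10.44,10.585): [(13.2353, 9.1423) (9.7383, 1.1608) (9.8769, 0) (26, 0) (26, 9.7023)]  |A|=138.2073
11. canonical 5-gon: [(13.2353, 9.1423) (9.7383, 1.1608) (9.8769, 0) (26, 0) (26, 9.7023)]
12. shoelace: 138.2073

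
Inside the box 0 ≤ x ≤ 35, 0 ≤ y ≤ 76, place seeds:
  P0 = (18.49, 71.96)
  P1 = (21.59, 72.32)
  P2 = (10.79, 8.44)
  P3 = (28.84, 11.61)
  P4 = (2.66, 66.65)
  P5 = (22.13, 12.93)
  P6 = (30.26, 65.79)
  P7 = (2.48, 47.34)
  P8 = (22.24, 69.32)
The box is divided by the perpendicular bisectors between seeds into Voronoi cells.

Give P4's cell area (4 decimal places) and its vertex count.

Area of P4's cell: 218.0151 (5 vertices)

1. box [0,35]×[0,76]: [(0, 0) (35, 0) (35, 76) (0, 76)]
2. ⊥bis P4·P0 via (10.575,69.305): [(0, 0) (33.8226, 0) (8.3292, 76) (0, 76)]  |A|=1601.7699
3. ⊥bis P4·P1 via (12.125,69.485): [(0, 0) (32.9375, 0) (25.5555, 24.6457) (8.3292, 76) (0, 76)]  |A|=1590.8624
4. ⊥bis P4·P2 via (6.725,37.545): [(0, 36.6057) (20.5795, 39.48) (8.3292, 76) (0, 76)]  |A|=557.4482
5. ⊥bis P4·P3 via (15.75,39.13): [(0, 36.6057) (14.7842, 38.6706) (20.0162, 41.1592) (8.3292, 76) (0, 76)]  |A|=552.3545
6. ⊥bis P4·P5 via (12.395,39.79): [(0, 36.6057) (5.8721, 37.4259) (19.5996, 42.4012) (8.3292, 76) (0, 76)]  |A|=534.9604
7. ⊥bis P4·P6 via (16.46,66.22): [(0, 36.6057) (5.8721, 37.4259) (15.6735, 40.9782) (16.0478, 52.9898) (8.3292, 76) (0, 76)]  |A|=511.6473
8. ⊥bis P4·P7 via (2.57,56.995): [(0, 57.019) (14.7423, 56.8815) (8.3292, 76) (0, 76)]  |A|=219.5334
9. ⊥bis P4·P8 via (12.45,67.985): [(0, 57.019) (13.9631, 56.8888) (13.431, 60.7906) (8.3292, 76) (0, 76)]  |A|=218.0151
10. canonical 5-gon: [(0, 57.019) (13.9631, 56.8888) (13.431, 60.7906) (8.3292, 76) (0, 76)]
11. shoelace: 218.0151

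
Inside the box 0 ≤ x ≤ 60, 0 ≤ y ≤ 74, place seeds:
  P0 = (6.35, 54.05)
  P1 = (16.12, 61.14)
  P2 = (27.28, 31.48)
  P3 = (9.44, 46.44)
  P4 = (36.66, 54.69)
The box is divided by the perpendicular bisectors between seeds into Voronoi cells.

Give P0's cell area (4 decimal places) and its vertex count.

1. box [0,60]×[0,74]: [(0, 0) (60, 0) (60, 74) (0, 74)]
2. ⊥bis P0·P1 via (11.235,57.595): [(0, 73.0768) (0, 0) (53.0312, 0)]  |A|=1937.6739
3. ⊥bis P0·P2 via (16.815,42.765): [(19.9125, 45.6374) (0, 73.0768) (0, 27.1718)]  |A|=457.0414
4. ⊥bis P0·P3 via (7.895,50.245): [(14.5947, 52.9654) (0, 73.0768) (0, 47.0393)]  |A|=190.0047
5. ⊥bis P0·P4 via (21.505,54.37): [(14.5947, 52.9654) (0, 73.0768) (0, 47.0393)]  |A|=190.0047
6. canonical 3-gon: [(14.5947, 52.9654) (0, 73.0768) (0, 47.0393)]
7. shoelace: 190.0047

Area of P0's cell: 190.0047 (3 vertices)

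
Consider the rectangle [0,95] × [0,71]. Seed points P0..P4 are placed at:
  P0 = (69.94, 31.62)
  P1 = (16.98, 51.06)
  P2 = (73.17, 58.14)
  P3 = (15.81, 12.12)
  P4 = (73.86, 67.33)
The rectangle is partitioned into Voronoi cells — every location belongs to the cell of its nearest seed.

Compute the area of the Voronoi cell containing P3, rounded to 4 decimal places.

Area of P3's cell: 1419.5744

1. box [0,95]×[0,71]: [(0, 0) (95, 0) (95, 71) (0, 71)]
2. ⊥bis P3·P0 via (42.875,21.87): [(0, 0) (50.7535, 0) (25.1762, 71) (0, 71)]  |A|=2695.5062
3. ⊥bis P3·P1 via (16.395,31.59): [(0, 32.0826) (0, 0) (50.7535, 0) (39.6249, 30.892)]  |A|=1419.5744
4. ⊥bis P3·P2 via (44.49,35.13): [(0, 32.0826) (0, 0) (50.7535, 0) (39.6249, 30.892)]  |A|=1419.5744
5. ⊥bis P3·P4 via (44.835,39.725): [(0, 32.0826) (0, 0) (50.7535, 0) (39.6249, 30.892)]  |A|=1419.5744
6. canonical 4-gon: [(0, 32.0826) (0, 0) (50.7535, 0) (39.6249, 30.892)]
7. shoelace: 1419.5744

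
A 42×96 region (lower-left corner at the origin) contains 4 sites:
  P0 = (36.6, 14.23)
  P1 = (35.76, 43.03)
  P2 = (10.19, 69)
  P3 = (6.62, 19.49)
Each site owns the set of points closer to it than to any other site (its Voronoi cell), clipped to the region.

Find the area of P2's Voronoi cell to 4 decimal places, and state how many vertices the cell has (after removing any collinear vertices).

Area of P2's cell: 1698.9308 (5 vertices)

1. box [0,42]×[0,96]: [(0, 0) (42, 0) (42, 96) (0, 96)]
2. ⊥bis P2·P0 via (23.395,41.615): [(0, 30.334) (42, 50.5863) (42, 96) (0, 96)]  |A|=2332.6743
3. ⊥bis P2·P1 via (22.975,56.015): [(0, 33.3939) (42, 74.747) (42, 96) (0, 96)]  |A|=1761.0424
4. ⊥bis P2·P3 via (8.405,44.245): [(0, 44.8511) (10.8424, 44.0692) (42, 74.747) (42, 96) (0, 96)]  |A|=1698.9308
5. canonical 5-gon: [(0, 44.8511) (10.8424, 44.0692) (42, 74.747) (42, 96) (0, 96)]
6. shoelace: 1698.9308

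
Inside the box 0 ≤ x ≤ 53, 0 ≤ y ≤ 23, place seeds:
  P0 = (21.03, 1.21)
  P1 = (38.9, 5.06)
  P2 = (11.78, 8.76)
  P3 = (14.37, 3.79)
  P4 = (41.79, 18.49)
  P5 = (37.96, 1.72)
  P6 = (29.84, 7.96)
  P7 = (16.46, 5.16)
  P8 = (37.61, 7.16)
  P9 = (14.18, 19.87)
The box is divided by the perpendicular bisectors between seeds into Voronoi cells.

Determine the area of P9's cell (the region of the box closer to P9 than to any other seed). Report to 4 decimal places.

Area of P9's cell: 210.8062

1. box [0,53]×[0,23]: [(0, 0) (53, 0) (53, 23) (0, 23)]
2. ⊥bis P9·P0 via (17.605,10.54): [(0, 4.0773) (51.5471, 23) (0, 23)]  |A|=487.7058
3. ⊥bis P9·P1 via (26.54,12.465): [(0, 4.0773) (27.5807, 14.202) (32.8516, 23) (0, 23)]  |A|=405.4645
4. ⊥bis P9·P2 via (12.98,14.315): [(0, 17.119) (22.3655, 12.2875) (27.5807, 14.202) (32.8516, 23) (0, 23)]  |A|=259.623
5. ⊥bis P9·P3 via (14.275,11.83): [(0, 17.119) (22.3655, 12.2875) (27.5807, 14.202) (32.8516, 23) (0, 23)]  |A|=259.623
6. ⊥bis P9·P4 via (27.985,19.18): [(0, 17.119) (22.3655, 12.2875) (27.5807, 14.202) (27.7503, 14.4852) (28.1759, 23) (0, 23)]  |A|=239.7168
7. ⊥bis P9·P5 via (26.07,10.795): [(0, 17.119) (22.3655, 12.2875) (27.5807, 14.202) (27.7503, 14.4852) (28.1759, 23) (0, 23)]  |A|=239.7168
8. ⊥bis P9·P6 via (22.01,13.915): [(0, 17.119) (20.9971, 12.5831) (28.1236, 21.9536) (28.1759, 23) (0, 23)]  |A|=211.9783
9. ⊥bis P9·P7 via (15.32,12.515): [(0, 17.119) (18.8091, 13.0558) (21.697, 13.5034) (28.1236, 21.9536) (28.1759, 23) (0, 23)]  |A|=210.8062
10. ⊥bis P9·P8 via (25.895,13.515): [(0, 17.119) (18.8091, 13.0558) (21.697, 13.5034) (28.1236, 21.9536) (28.1759, 23) (0, 23)]  |A|=210.8062
11. canonical 6-gon: [(0, 17.119) (18.8091, 13.0558) (21.697, 13.5034) (28.1236, 21.9536) (28.1759, 23) (0, 23)]
12. shoelace: 210.8062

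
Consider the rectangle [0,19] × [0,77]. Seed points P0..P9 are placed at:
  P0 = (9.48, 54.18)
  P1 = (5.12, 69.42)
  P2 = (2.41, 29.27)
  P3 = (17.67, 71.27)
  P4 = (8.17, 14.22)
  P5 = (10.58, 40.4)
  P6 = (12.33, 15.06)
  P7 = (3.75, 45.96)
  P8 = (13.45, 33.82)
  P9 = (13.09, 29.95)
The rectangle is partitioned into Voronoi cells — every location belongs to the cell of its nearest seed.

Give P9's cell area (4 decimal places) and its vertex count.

1. box [0,19]×[0,77]: [(0, 0) (19, 0) (19, 77) (0, 77)]
2. ⊥bis P9·P0 via (11.285,42.065): [(0, 40.3837) (0, 0) (19, 0) (19, 43.2144)]  |A|=794.182
3. ⊥bis P9·P1 via (9.105,49.685): [(0, 40.3837) (0, 0) (19, 0) (19, 43.2144)]  |A|=794.182
4. ⊥bis P9·P2 via (7.75,29.61): [(6.9977, 41.4262) (9.6353, 0) (19, 0) (19, 43.2144)]  |A|=453.3099
5. ⊥bis P9·P3 via (15.38,50.61): [(6.9977, 41.4262) (9.6353, 0) (19, 0) (19, 43.2144)]  |A|=453.3099
6. ⊥bis P9·P4 via (10.63,22.085): [(6.9977, 41.4262) (8.1803, 22.8512) (19, 19.467) (19, 43.2144)]  |A|=240.9989
7. ⊥bis P9·P5 via (11.835,35.175): [(7.4625, 34.1248) (8.1803, 22.8512) (19, 19.467) (19, 36.896)]  |A|=160.3163
8. ⊥bis P9·P6 via (12.71,22.505): [(7.4625, 34.1248) (8.1803, 22.8512) (8.6197, 22.7138) (19, 22.184) (19, 36.896)]  |A|=146.2152
9. ⊥bis P9·P7 via (8.42,37.955): [(7.4625, 34.1248) (8.1803, 22.8512) (8.6197, 22.7138) (19, 22.184) (19, 36.896)]  |A|=146.2152
10. ⊥bis P9·P8 via (13.27,31.885): [(7.5714, 32.4151) (8.1803, 22.8512) (8.6197, 22.7138) (19, 22.184) (19, 31.352)]  |A|=104.5217
11. canonical 5-gon: [(7.5714, 32.4151) (8.1803, 22.8512) (8.6197, 22.7138) (19, 22.184) (19, 31.352)]
12. shoelace: 104.5217

Area of P9's cell: 104.5217 (5 vertices)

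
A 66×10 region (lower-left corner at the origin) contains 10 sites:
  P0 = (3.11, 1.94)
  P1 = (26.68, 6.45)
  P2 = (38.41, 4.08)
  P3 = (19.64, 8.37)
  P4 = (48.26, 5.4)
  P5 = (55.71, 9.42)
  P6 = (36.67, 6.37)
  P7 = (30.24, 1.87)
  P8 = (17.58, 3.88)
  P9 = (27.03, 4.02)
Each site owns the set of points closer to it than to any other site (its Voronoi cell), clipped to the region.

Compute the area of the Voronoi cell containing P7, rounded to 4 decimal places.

1. box [0,66]×[0,10]: [(0, 0) (66, 0) (66, 10) (0, 10)]
2. ⊥bis P7·P0 via (16.675,1.905): [(16.6701, 0) (66, 0) (66, 10) (16.6959, 10)]  |A|=493.1701
3. ⊥bis P7·P1 via (28.46,4.16): [(23.1081, 0) (66, 0) (66, 10) (35.9733, 10)]  |A|=364.5933
4. ⊥bis P7·P2 via (34.325,2.975): [(33.0412, 7.7209) (23.1081, 0) (35.1297, 0)]  |A|=46.4093
5. ⊥bis P7·P3 via (24.94,5.12): [(33.0412, 7.7209) (23.1081, 0) (35.1297, 0)]  |A|=46.4093
6. ⊥bis P7·P4 via (39.25,3.635): [(33.0412, 7.7209) (23.1081, 0) (35.1297, 0)]  |A|=46.4093
7. ⊥bis P7·P5 via (42.975,5.645): [(33.0412, 7.7209) (23.1081, 0) (35.1297, 0)]  |A|=46.4093
8. ⊥bis P7·P6 via (33.455,4.12): [(34.3683, 2.815) (31.677, 6.6606) (23.1081, 0) (35.1297, 0)]  |A|=42.3593
9. ⊥bis P7·P8 via (23.91,2.875): [(34.3683, 2.815) (31.677, 6.6606) (23.5022, 0.3063) (23.4535, 0) (35.1297, 0)]  |A|=42.3064
10. ⊥bis P7·P9 via (28.635,2.945): [(34.3683, 2.815) (31.677, 6.6606) (30.5226, 5.7633) (26.6625, 0) (35.1297, 0)]  |A|=32.1169
11. canonical 5-gon: [(34.3683, 2.815) (31.677, 6.6606) (30.5226, 5.7633) (26.6625, 0) (35.1297, 0)]
12. shoelace: 32.1169

Area of P7's cell: 32.1169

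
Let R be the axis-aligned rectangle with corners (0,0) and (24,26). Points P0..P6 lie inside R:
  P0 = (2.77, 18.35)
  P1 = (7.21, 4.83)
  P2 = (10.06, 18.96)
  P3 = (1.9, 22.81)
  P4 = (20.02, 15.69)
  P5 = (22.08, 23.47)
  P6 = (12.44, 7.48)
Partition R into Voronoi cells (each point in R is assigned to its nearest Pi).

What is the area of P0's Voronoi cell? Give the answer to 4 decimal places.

Area of P0's cell: 63.9767

1. box [0,24]×[0,26]: [(0, 0) (24, 0) (24, 26) (0, 26)]
2. ⊥bis P0·P1 via (4.99,11.59): [(0, 9.9513) (24, 17.8329) (24, 26) (0, 26)]  |A|=290.5896
3. ⊥bis P0·P2 via (6.415,18.655): [(0, 9.9513) (6.9523, 12.2344) (5.8004, 26) (0, 26)]  |A|=95.7103
4. ⊥bis P0·P3 via (2.335,20.58): [(0, 20.1245) (0, 9.9513) (6.9523, 12.2344) (6.191, 21.3322)]  |A|=63.9852
5. ⊥bis P0·P4 via (11.395,17.02): [(0, 20.1245) (0, 9.9513) (6.9523, 12.2344) (6.191, 21.3322)]  |A|=63.9852
6. ⊥bis P0·P5 via (12.425,20.91): [(0, 20.1245) (0, 9.9513) (6.9523, 12.2344) (6.191, 21.3322)]  |A|=63.9852
7. ⊥bis P0·P6 via (7.605,12.915): [(0, 20.1245) (0, 9.9513) (6.7742, 12.1759) (6.9445, 12.3274) (6.191, 21.3322)]  |A|=63.9767
8. canonical 5-gon: [(0, 20.1245) (0, 9.9513) (6.7742, 12.1759) (6.9445, 12.3274) (6.191, 21.3322)]
9. shoelace: 63.9767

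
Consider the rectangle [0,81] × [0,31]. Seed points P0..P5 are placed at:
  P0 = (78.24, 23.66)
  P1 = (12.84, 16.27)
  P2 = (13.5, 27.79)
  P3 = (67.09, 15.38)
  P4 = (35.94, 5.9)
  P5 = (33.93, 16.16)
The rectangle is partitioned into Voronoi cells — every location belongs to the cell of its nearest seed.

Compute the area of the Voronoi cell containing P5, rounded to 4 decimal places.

1. box [0,81]×[0,31]: [(0, 0) (81, 0) (81, 31) (0, 31)]
2. ⊥bis P5·P0 via (56.085,19.91): [(0, 0) (59.455, 0) (54.2079, 31) (0, 31)]  |A|=1761.7748
3. ⊥bis P5·P1 via (23.385,16.215): [(23.3004, 0) (59.455, 0) (54.2079, 31) (23.4621, 31)]  |A|=1036.9554
4. ⊥bis P5·P2 via (23.715,21.975): [(23.4123, 21.4432) (23.3004, 0) (59.455, 0) (54.2079, 31) (28.8526, 31)]  |A|=1011.1976
5. ⊥bis P5·P3 via (50.51,15.77): [(23.4123, 21.4432) (23.3004, 0) (50.1391, 0) (50.8682, 31) (28.8526, 31)]  |A|=815.0359
6. ⊥bis P5·P4 via (34.935,11.03): [(23.4123, 21.4432) (23.3461, 8.7597) (50.4701, 14.0734) (50.8682, 31) (28.8526, 31)]  |A|=507.5032
7. canonical 5-gon: [(23.4123, 21.4432) (23.3461, 8.7597) (50.4701, 14.0734) (50.8682, 31) (28.8526, 31)]
8. shoelace: 507.5032

Area of P5's cell: 507.5032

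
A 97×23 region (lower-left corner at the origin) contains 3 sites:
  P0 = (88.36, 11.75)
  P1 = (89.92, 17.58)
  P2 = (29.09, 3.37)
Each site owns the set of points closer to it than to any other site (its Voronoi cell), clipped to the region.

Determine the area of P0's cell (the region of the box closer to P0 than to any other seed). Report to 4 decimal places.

1. box [0,97]×[0,23]: [(0, 0) (97, 0) (97, 23) (0, 23)]
2. ⊥bis P0·P1 via (89.14,14.665): [(0, 0) (97, 0) (97, 12.5618) (57.9906, 23) (0, 23)]  |A|=2027.4063
3. ⊥bis P0·P2 via (58.725,7.56): [(59.7939, 0) (97, 0) (97, 12.5618) (57.9906, 23) (56.542, 23)]  |A|=689.5438
4. canonical 5-gon: [(59.7939, 0) (97, 0) (97, 12.5618) (57.9906, 23) (56.542, 23)]
5. shoelace: 689.5438

Area of P0's cell: 689.5438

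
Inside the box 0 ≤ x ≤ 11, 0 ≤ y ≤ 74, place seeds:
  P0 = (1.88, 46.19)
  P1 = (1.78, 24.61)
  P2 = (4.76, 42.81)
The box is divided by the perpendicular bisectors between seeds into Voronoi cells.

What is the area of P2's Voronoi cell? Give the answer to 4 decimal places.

1. box [0,11]×[0,74]: [(0, 0) (11, 0) (11, 74) (0, 74)]
2. ⊥bis P2·P0 via (3.32,44.5): [(0, 41.6711) (0, 0) (11, 0) (11, 51.0439)]  |A|=509.9327
3. ⊥bis P2·P1 via (3.27,33.71): [(0, 41.6711) (0, 34.2454) (11, 32.4443) (11, 51.0439)]  |A|=143.1391
4. canonical 4-gon: [(0, 41.6711) (0, 34.2454) (11, 32.4443) (11, 51.0439)]
5. shoelace: 143.1391

Area of P2's cell: 143.1391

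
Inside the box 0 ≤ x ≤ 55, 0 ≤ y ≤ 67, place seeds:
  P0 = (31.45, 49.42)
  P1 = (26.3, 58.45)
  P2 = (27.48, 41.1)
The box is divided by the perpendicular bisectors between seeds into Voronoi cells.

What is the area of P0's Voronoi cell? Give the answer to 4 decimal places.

Area of P0's cell: 607.4193

1. box [0,55]×[0,67]: [(0, 0) (55, 0) (55, 67) (0, 67)]
2. ⊥bis P0·P1 via (28.875,53.935): [(0, 37.467) (0, 0) (55, 0) (55, 67) (51.7831, 67)]  |A|=2920.3436
3. ⊥bis P0·P2 via (29.465,45.26): [(20.862, 49.365) (55, 33.0756) (55, 67) (51.7831, 67)]  |A|=607.4193
4. canonical 4-gon: [(20.862, 49.365) (55, 33.0756) (55, 67) (51.7831, 67)]
5. shoelace: 607.4193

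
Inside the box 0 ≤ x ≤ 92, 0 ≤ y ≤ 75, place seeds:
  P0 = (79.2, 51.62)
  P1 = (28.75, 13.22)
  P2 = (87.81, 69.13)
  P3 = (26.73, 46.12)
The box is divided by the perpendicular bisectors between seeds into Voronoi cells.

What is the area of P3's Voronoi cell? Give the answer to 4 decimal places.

1. box [0,92]×[0,75]: [(0, 0) (92, 0) (92, 75) (0, 75)]
2. ⊥bis P3·P0 via (52.965,48.87): [(0, 0) (58.0876, 0) (50.226, 75) (0, 75)]  |A|=4061.7618
3. ⊥bis P3·P1 via (27.74,29.67): [(0, 27.9668) (54.8034, 31.3316) (50.226, 75) (0, 75)]  |A|=2385.4329
4. ⊥bis P3·P2 via (57.27,57.625): [(0, 27.9668) (54.8034, 31.3316) (50.226, 75) (0, 75)]  |A|=2385.4329
5. canonical 4-gon: [(0, 27.9668) (54.8034, 31.3316) (50.226, 75) (0, 75)]
6. shoelace: 2385.4329

Area of P3's cell: 2385.4329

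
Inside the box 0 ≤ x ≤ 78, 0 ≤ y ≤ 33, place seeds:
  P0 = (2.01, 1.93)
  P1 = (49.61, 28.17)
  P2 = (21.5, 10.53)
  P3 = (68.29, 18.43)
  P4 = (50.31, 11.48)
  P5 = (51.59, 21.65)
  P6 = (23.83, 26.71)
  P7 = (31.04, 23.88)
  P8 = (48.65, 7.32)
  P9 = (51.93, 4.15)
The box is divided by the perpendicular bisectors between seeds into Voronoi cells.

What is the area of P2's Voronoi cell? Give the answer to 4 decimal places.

Area of P2's cell: 433.8535

1. box [0,78]×[0,33]: [(0, 0) (78, 0) (78, 33) (0, 33)]
2. ⊥bis P2·P0 via (11.755,6.23): [(0, 32.8701) (14.504, 0) (78, 0) (78, 33) (0, 33)]  |A|=2335.626
3. ⊥bis P2·P1 via (35.555,19.35): [(0, 32.8701) (14.504, 0) (47.6978, 0) (26.9892, 33) (0, 33)]  |A|=993.9606
4. ⊥bis P2·P3 via (44.895,14.48): [(0, 32.8701) (14.504, 0) (47.3398, 0) (47.208, 0.7805) (26.9892, 33) (0, 33)]  |A|=993.8209
5. ⊥bis P2·P4 via (35.905,11.005): [(0, 32.8701) (14.504, 0) (36.2679, 0) (35.634, 19.2241) (26.9892, 33) (0, 33)]  |A|=884.0955
6. ⊥bis P2·P5 via (36.545,16.09): [(0, 32.8701) (14.504, 0) (36.2679, 0) (35.6582, 18.4896) (35.0326, 20.1825) (26.9892, 33) (0, 33)]  |A|=883.8862
7. ⊥bis P2·P6 via (22.665,18.62): [(5.1766, 21.1384) (14.504, 0) (36.2679, 0) (35.7159, 16.7406)]  |A|=484.4359
8. ⊥bis P2·P7 via (26.27,17.205): [(24.7, 18.327) (5.1766, 21.1384) (14.504, 0) (36.2679, 0) (35.9281, 10.3032)]  |A|=449.1475
9. ⊥bis P2·P8 via (35.075,8.925): [(35.2917, 10.758) (24.7, 18.327) (5.1766, 21.1384) (14.504, 0) (34.0198, 0)]  |A|=433.8535
10. ⊥bis P2·P9 via (36.715,7.34): [(35.2917, 10.758) (24.7, 18.327) (5.1766, 21.1384) (14.504, 0) (34.0198, 0)]  |A|=433.8535
11. canonical 5-gon: [(35.2917, 10.758) (24.7, 18.327) (5.1766, 21.1384) (14.504, 0) (34.0198, 0)]
12. shoelace: 433.8535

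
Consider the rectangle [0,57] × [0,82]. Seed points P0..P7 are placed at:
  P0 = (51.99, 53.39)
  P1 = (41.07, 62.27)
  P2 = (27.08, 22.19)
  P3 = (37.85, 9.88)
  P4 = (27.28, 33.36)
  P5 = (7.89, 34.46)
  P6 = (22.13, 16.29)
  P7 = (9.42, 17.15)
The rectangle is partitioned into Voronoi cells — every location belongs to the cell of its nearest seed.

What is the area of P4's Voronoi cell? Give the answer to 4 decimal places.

Area of P4's cell: 580.9628

1. box [0,57]×[0,82]: [(0, 0) (57, 0) (57, 82) (0, 82)]
2. ⊥bis P4·P0 via (39.635,43.375): [(0, 0) (57, 0) (57, 21.9527) (8.3255, 82) (0, 82)]  |A|=3212.612
3. ⊥bis P4·P1 via (34.175,47.815): [(0, 64.1164) (0, 0) (57, 0) (57, 21.9527) (37.2091, 46.3678)]  |A|=2731.5686
4. ⊥bis P4·P2 via (27.18,27.775): [(0, 64.1164) (0, 28.2617) (52.6501, 27.319) (37.2091, 46.3678)]  |A|=1161.2428
5. ⊥bis P4·P3 via (32.565,21.62): [(0, 64.1164) (0, 28.2617) (45.5086, 27.4468) (50.6649, 29.768) (37.2091, 46.3678)]  |A|=1152.6247
6. ⊥bis P4·P5 via (17.585,33.91): [(18.7902, 55.1535) (17.247, 27.9529) (45.5086, 27.4468) (50.6649, 29.768) (37.2091, 46.3678)]  |A|=580.9628
7. ⊥bis P4·P6 via (24.705,24.825): [(18.7902, 55.1535) (17.247, 27.9529) (45.5086, 27.4468) (50.6649, 29.768) (37.2091, 46.3678)]  |A|=580.9628
8. ⊥bis P4·P7 via (18.35,25.255): [(18.7902, 55.1535) (17.247, 27.9529) (45.5086, 27.4468) (50.6649, 29.768) (37.2091, 46.3678)]  |A|=580.9628
9. canonical 5-gon: [(18.7902, 55.1535) (17.247, 27.9529) (45.5086, 27.4468) (50.6649, 29.768) (37.2091, 46.3678)]
10. shoelace: 580.9628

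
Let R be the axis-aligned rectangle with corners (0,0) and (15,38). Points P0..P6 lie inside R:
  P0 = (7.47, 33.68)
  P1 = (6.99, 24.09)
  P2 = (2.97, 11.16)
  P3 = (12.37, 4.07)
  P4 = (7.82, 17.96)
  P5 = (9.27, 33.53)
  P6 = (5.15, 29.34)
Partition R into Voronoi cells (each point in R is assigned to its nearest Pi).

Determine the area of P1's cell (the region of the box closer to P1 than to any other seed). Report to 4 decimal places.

Area of P1's cell: 86.5449

1. box [0,15]×[0,38]: [(0, 0) (15, 0) (15, 38) (0, 38)]
2. ⊥bis P1·P0 via (7.23,28.885): [(0, 29.2469) (0, 0) (15, 0) (15, 28.4961)]  |A|=433.0723
3. ⊥bis P1·P2 via (4.98,17.625): [(0, 29.2469) (0, 19.1733) (15, 14.5097) (15, 28.4961)]  |A|=180.4495
4. ⊥bis P1·P3 via (9.68,14.08): [(0, 29.2469) (0, 19.1733) (13.2749, 15.0461) (15, 15.5097) (15, 28.4961)]  |A|=179.587
5. ⊥bis P1·P4 via (7.405,21.025): [(0, 29.2469) (0, 20.0224) (15, 22.0534) (15, 28.4961)]  |A|=117.5043
6. ⊥bis P1·P5 via (8.13,28.81): [(7.9736, 28.8478) (0, 29.2469) (0, 20.0224) (15, 22.0534) (15, 27.1507)]  |A|=112.7778
7. ⊥bis P1·P6 via (6.07,26.715): [(10.4493, 28.2498) (0, 24.5876) (0, 20.0224) (15, 22.0534) (15, 27.1507)]  |A|=86.5449
8. canonical 5-gon: [(10.4493, 28.2498) (0, 24.5876) (0, 20.0224) (15, 22.0534) (15, 27.1507)]
9. shoelace: 86.5449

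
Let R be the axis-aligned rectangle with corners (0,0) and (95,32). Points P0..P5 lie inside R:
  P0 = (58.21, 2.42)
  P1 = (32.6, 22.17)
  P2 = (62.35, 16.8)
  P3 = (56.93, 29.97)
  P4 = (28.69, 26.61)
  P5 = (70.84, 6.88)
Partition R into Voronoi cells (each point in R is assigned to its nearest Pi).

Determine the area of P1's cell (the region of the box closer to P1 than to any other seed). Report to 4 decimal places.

Area of P1's cell: 721.5631

1. box [0,95]×[0,32]: [(0, 0) (95, 0) (95, 32) (0, 32)]
2. ⊥bis P1·P0 via (45.405,12.295): [(0, 0) (35.9233, 0) (60.6012, 32) (0, 32)]  |A|=1544.3915
3. ⊥bis P1·P2 via (47.475,19.485): [(0, 0) (35.9233, 0) (46.4131, 13.6023) (49.734, 32) (0, 32)]  |A|=1444.426
4. ⊥bis P1·P3 via (44.765,26.07): [(0, 0) (35.9233, 0) (46.4131, 13.6023) (47.2593, 18.2898) (42.8639, 32) (0, 32)]  |A|=1397.3307
5. ⊥bis P1·P4 via (30.645,24.39): [(2.9489, 0) (35.9233, 0) (46.4131, 13.6023) (47.2593, 18.2898) (42.8639, 32) (39.2865, 32)]  |A|=721.5631
6. ⊥bis P1·P5 via (51.72,14.525): [(2.9489, 0) (35.9233, 0) (46.4131, 13.6023) (47.2593, 18.2898) (42.8639, 32) (39.2865, 32)]  |A|=721.5631
7. canonical 6-gon: [(2.9489, 0) (35.9233, 0) (46.4131, 13.6023) (47.2593, 18.2898) (42.8639, 32) (39.2865, 32)]
8. shoelace: 721.5631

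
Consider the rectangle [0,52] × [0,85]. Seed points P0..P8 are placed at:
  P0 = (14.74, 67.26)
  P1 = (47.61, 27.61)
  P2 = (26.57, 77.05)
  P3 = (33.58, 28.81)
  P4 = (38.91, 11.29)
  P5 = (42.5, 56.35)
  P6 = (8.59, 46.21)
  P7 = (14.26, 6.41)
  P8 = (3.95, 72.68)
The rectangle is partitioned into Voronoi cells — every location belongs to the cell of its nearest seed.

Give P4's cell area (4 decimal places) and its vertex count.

Area of P4's cell: 471.4121 (5 vertices)

1. box [0,52]×[0,85]: [(0, 0) (52, 0) (52, 85) (0, 85)]
2. ⊥bis P4·P0 via (26.825,39.275): [(0, 27.6909) (0, 0) (52, 0) (52, 50.1465)]  |A|=2023.7741
3. ⊥bis P4·P1 via (43.26,19.45): [(15.3592, 34.3236) (0, 27.6909) (0, 0) (52, 0) (52, 14.7908)]  |A|=1376.0424
4. ⊥bis P4·P2 via (32.74,44.17): [(15.3592, 34.3236) (0, 27.6909) (0, 0) (52, 0) (52, 14.7908)]  |A|=1376.0424
5. ⊥bis P4·P3 via (36.245,20.05): [(39.9946, 21.1907) (0, 9.0234) (0, 0) (52, 0) (52, 14.7908)]  |A|=820.1875
6. ⊥bis P4·P5 via (40.705,33.82): [(39.9946, 21.1907) (0, 9.0234) (0, 0) (52, 0) (52, 14.7908)]  |A|=820.1875
7. ⊥bis P4·P6 via (23.75,28.75): [(39.9946, 21.1907) (1.5864, 9.506) (0, 8.1286) (0, 0) (52, 0) (52, 14.7908)]  |A|=819.4777
8. ⊥bis P4·P7 via (26.585,8.85): [(39.9946, 21.1907) (25.0424, 16.6419) (28.337, 0) (52, 0) (52, 14.7908)]  |A|=471.4121
9. ⊥bis P4·P8 via (21.43,41.985): [(39.9946, 21.1907) (25.0424, 16.6419) (28.337, 0) (52, 0) (52, 14.7908)]  |A|=471.4121
10. canonical 5-gon: [(39.9946, 21.1907) (25.0424, 16.6419) (28.337, 0) (52, 0) (52, 14.7908)]
11. shoelace: 471.4121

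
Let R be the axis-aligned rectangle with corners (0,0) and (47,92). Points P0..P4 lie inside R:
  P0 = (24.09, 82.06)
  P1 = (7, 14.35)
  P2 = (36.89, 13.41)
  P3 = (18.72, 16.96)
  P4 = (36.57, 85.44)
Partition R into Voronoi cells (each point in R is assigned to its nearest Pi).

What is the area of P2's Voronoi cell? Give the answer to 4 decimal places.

Area of P2's cell: 854.4502

1. box [0,47]×[0,92]: [(0, 0) (47, 0) (47, 92) (0, 92)]
2. ⊥bis P2·P0 via (30.49,47.735): [(0, 42.05) (0, 0) (47, 0) (47, 50.8133)]  |A|=2182.2896
3. ⊥bis P2·P1 via (21.945,13.88): [(22.9656, 46.332) (21.5085, 0) (47, 0) (47, 50.8133)]  |A|=1201.1716
4. ⊥bis P2·P3 via (27.805,15.185): [(34.3034, 48.446) (24.8382, 0) (47, 0) (47, 50.8133)]  |A|=859.4029
5. ⊥bis P2·P4 via (36.73,49.425): [(39.6229, 49.4379) (34.3034, 48.446) (24.8382, 0) (47, 0) (47, 49.4706)]  |A|=854.4502
6. canonical 5-gon: [(39.6229, 49.4379) (34.3034, 48.446) (24.8382, 0) (47, 0) (47, 49.4706)]
7. shoelace: 854.4502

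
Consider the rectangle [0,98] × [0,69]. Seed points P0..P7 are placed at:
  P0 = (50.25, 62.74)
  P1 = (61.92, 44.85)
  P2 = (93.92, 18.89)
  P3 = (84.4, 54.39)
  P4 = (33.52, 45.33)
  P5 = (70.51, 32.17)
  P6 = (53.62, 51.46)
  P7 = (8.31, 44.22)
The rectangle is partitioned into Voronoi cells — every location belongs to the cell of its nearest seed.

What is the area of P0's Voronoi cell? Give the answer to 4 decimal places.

1. box [0,98]×[0,69]: [(0, 0) (98, 0) (98, 69) (0, 69)]
2. ⊥bis P0·P1 via (56.085,53.795): [(0, 17.2096) (79.3941, 69) (0, 69)]  |A|=2055.9248
3. ⊥bis P0·P2 via (72.085,40.815): [(0, 17.2096) (79.3941, 69) (0, 69)]  |A|=2055.9248
4. ⊥bis P0·P3 via (67.325,58.565): [(0, 17.2096) (68.0703, 61.6133) (69.8765, 69) (0, 69)]  |A|=2020.7725
5. ⊥bis P0·P4 via (41.885,54.035): [(47.7755, 48.3746) (68.0703, 61.6133) (69.8765, 69) (26.3117, 69)]  |A|=512.2716
6. ⊥bis P0·P5 via (60.38,47.455): [(47.7755, 48.3746) (68.0703, 61.6133) (69.8765, 69) (26.3117, 69)]  |A|=512.2716
7. ⊥bis P0·P6 via (51.935,57.1): [(41.8354, 54.0827) (68.1514, 61.9448) (69.8765, 69) (26.3117, 69)]  |A|=410.986
8. ⊥bis P0·P7 via (29.28,53.48): [(41.8354, 54.0827) (68.1514, 61.9448) (69.8765, 69) (26.3117, 69)]  |A|=410.986
9. canonical 4-gon: [(41.8354, 54.0827) (68.1514, 61.9448) (69.8765, 69) (26.3117, 69)]
10. shoelace: 410.986

Area of P0's cell: 410.9860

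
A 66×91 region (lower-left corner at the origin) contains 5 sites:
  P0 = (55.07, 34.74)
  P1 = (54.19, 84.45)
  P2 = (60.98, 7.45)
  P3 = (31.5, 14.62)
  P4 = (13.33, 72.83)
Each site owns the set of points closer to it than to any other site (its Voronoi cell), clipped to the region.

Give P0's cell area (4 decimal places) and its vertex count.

1. box [0,66]×[0,91]: [(0, 0) (66, 0) (66, 91) (0, 91)]
2. ⊥bis P0·P1 via (54.63,59.595): [(0, 58.6279) (0, 0) (66, 0) (66, 59.7963)]  |A|=3907.998
3. ⊥bis P0·P2 via (58.025,21.095): [(0, 58.6279) (0, 8.5289) (66, 22.8221) (66, 59.7963)]  |A|=2873.414
4. ⊥bis P0·P3 via (43.285,24.68): [(14.0932, 58.8774) (48.1675, 18.9602) (66, 22.8221) (66, 59.7963)]  |A|=1381.312
5. ⊥bis P0·P4 via (34.2,53.785): [(39.2535, 59.3228) (26.0572, 44.8619) (48.1675, 18.9602) (66, 22.8221) (66, 59.7963)]  |A|=1202.33
6. canonical 5-gon: [(39.2535, 59.3228) (26.0572, 44.8619) (48.1675, 18.9602) (66, 22.8221) (66, 59.7963)]
7. shoelace: 1202.33

Area of P0's cell: 1202.3300 (5 vertices)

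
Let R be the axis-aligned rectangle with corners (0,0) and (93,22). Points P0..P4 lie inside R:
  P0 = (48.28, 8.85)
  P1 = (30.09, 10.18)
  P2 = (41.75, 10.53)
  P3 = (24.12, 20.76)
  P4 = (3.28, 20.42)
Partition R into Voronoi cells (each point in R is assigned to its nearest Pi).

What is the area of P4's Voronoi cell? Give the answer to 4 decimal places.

Area of P4's cell: 292.0287

1. box [0,93]×[0,22]: [(0, 0) (93, 0) (93, 22) (0, 22)]
2. ⊥bis P4·P0 via (25.78,14.635): [(0, 0) (22.0172, 0) (27.6736, 22) (0, 22)]  |A|=546.5988
3. ⊥bis P4·P1 via (16.685,15.3): [(0, 0) (10.8412, 0) (19.244, 22) (0, 22)]  |A|=330.9378
4. ⊥bis P4·P2 via (22.515,15.475): [(0, 0) (10.8412, 0) (19.244, 22) (0, 22)]  |A|=330.9378
5. ⊥bis P4·P3 via (13.7,20.59): [(0, 0) (10.8412, 0) (13.9051, 8.0216) (13.677, 22) (0, 22)]  |A|=292.0287
6. canonical 5-gon: [(0, 0) (10.8412, 0) (13.9051, 8.0216) (13.677, 22) (0, 22)]
7. shoelace: 292.0287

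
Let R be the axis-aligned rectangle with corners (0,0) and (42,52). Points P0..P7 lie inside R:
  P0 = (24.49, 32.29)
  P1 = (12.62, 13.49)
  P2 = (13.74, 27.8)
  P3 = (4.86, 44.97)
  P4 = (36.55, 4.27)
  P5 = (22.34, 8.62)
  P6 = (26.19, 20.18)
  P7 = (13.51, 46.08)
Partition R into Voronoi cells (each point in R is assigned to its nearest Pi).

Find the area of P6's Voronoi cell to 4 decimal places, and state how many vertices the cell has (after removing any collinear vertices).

1. box [0,42]×[0,52]: [(0, 0) (42, 0) (42, 52) (0, 52)]
2. ⊥bis P6·P0 via (25.34,26.235): [(0, 22.6778) (0, 0) (42, 0) (42, 28.5737)]  |A|=1076.2816
3. ⊥bis P6·P1 via (19.405,16.835): [(15.4549, 24.8473) (27.7046, 0) (42, 0) (42, 28.5737)]  |A|=556.8466
4. ⊥bis P6·P2 via (19.965,23.99): [(20.963, 25.6206) (17.7011, 20.2911) (27.7046, 0) (42, 0) (42, 28.5737)]  |A|=543.4304
5. ⊥bis P6·P3 via (15.525,32.575): [(20.963, 25.6206) (17.7011, 20.2911) (27.7046, 0) (42, 0) (42, 28.5737)]  |A|=543.4304
6. ⊥bis P6·P4 via (31.37,12.225): [(20.963, 25.6206) (17.7011, 20.2911) (24.0331, 7.4475) (42, 19.1469) (42, 28.5737)]  |A|=318.1931
7. ⊥bis P6·P5 via (24.265,14.4): [(20.963, 25.6206) (17.7011, 20.2911) (19.8866, 15.8582) (31.1756, 12.0984) (42, 19.1469) (42, 28.5737)]  |A|=278.5131
8. ⊥bis P6·P7 via (19.85,33.13): [(20.963, 25.6206) (17.7011, 20.2911) (19.8866, 15.8582) (31.1756, 12.0984) (42, 19.1469) (42, 28.5737)]  |A|=278.5131
9. canonical 6-gon: [(20.963, 25.6206) (17.7011, 20.2911) (19.8866, 15.8582) (31.1756, 12.0984) (42, 19.1469) (42, 28.5737)]
10. shoelace: 278.5131

Area of P6's cell: 278.5131 (6 vertices)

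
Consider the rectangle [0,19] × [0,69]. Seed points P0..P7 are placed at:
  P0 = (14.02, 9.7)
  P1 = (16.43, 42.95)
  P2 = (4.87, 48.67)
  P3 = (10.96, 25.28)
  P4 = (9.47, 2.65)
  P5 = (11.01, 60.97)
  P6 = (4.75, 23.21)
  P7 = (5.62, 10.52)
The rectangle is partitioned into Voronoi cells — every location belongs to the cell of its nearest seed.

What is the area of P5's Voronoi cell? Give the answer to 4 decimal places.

1. box [0,19]×[0,69]: [(0, 0) (19, 0) (19, 69) (0, 69)]
2. ⊥bis P5·P0 via (12.515,35.335): [(0, 34.6003) (19, 35.7157) (19, 69) (0, 69)]  |A|=642.9981
3. ⊥bis P5·P1 via (13.72,51.96): [(0, 47.8333) (19, 53.5481) (19, 69) (0, 69)]  |A|=347.8763
4. ⊥bis P5·P2 via (7.94,54.82): [(0, 58.7835) (13.6884, 51.9505) (19, 53.5481) (19, 69) (0, 69)]  |A|=272.9311
5. ⊥bis P5·P3 via (10.985,43.125): [(0, 58.7835) (13.6884, 51.9505) (19, 53.5481) (19, 69) (0, 69)]  |A|=272.9311
6. ⊥bis P5·P4 via (10.24,31.81): [(0, 58.7835) (13.6884, 51.9505) (19, 53.5481) (19, 69) (0, 69)]  |A|=272.9311
7. ⊥bis P5·P6 via (7.88,42.09): [(0, 58.7835) (13.6884, 51.9505) (19, 53.5481) (19, 69) (0, 69)]  |A|=272.9311
8. ⊥bis P5·P7 via (8.315,35.745): [(0, 58.7835) (13.6884, 51.9505) (19, 53.5481) (19, 69) (0, 69)]  |A|=272.9311
9. canonical 5-gon: [(0, 58.7835) (13.6884, 51.9505) (19, 53.5481) (19, 69) (0, 69)]
10. shoelace: 272.9311

Area of P5's cell: 272.9311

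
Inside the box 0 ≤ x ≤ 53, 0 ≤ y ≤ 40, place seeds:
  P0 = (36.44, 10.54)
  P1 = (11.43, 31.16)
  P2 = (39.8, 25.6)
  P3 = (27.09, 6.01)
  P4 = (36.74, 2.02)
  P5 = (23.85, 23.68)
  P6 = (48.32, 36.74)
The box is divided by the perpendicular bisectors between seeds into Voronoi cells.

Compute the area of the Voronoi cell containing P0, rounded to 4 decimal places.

1. box [0,53]×[0,40]: [(0, 0) (53, 0) (53, 40) (0, 40)]
2. ⊥bis P0·P1 via (23.935,20.85): [(6.7448, 0) (53, 0) (53, 40) (39.7236, 40)]  |A|=1190.632
3. ⊥bis P0·P2 via (38.12,18.07): [(24.203, 21.175) (6.7448, 0) (53, 0) (53, 14.7502)]  |A|=702.1075
4. ⊥bis P0·P3 via (31.765,8.275): [(25.6741, 20.8468) (35.7742, 0) (53, 0) (53, 14.7502)]  |A|=381.0824
5. ⊥bis P0·P4 via (36.59,6.28): [(25.6741, 20.8468) (32.7963, 6.1464) (53, 6.8578) (53, 14.7502)]  |A|=258.8671
6. ⊥bis P0·P5 via (30.145,17.11): [(32.464, 19.3319) (28.328, 15.369) (32.7963, 6.1464) (53, 6.8578) (53, 14.7502)]  |A|=242.2807
7. ⊥bis P0·P6 via (42.38,23.64): [(32.464, 19.3319) (28.328, 15.369) (32.7963, 6.1464) (53, 6.8578) (53, 14.7502)]  |A|=242.2807
8. canonical 5-gon: [(32.464, 19.3319) (28.328, 15.369) (32.7963, 6.1464) (53, 6.8578) (53, 14.7502)]
9. shoelace: 242.2807

Area of P0's cell: 242.2807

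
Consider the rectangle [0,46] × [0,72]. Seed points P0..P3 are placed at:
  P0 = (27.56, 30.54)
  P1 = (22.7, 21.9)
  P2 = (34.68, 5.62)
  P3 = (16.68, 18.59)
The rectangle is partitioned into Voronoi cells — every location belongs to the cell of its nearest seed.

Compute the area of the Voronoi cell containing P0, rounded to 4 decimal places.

1. box [0,46]×[0,72]: [(0, 0) (46, 0) (46, 72) (0, 72)]
2. ⊥bis P0·P1 via (25.13,26.22): [(0, 40.3556) (46, 14.4806) (46, 72) (0, 72)]  |A|=2050.7662
3. ⊥bis P0·P2 via (31.12,18.08): [(0, 40.3556) (36.7443, 19.6869) (46, 22.3314) (46, 72) (0, 72)]  |A|=2014.434
4. ⊥bis P0·P3 via (22.12,24.565): [(0, 44.7044) (12.4979, 33.3256) (36.7443, 19.6869) (46, 22.3314) (46, 72) (0, 72)]  |A|=1987.2589
5. canonical 6-gon: [(0, 44.7044) (12.4979, 33.3256) (36.7443, 19.6869) (46, 22.3314) (46, 72) (0, 72)]
6. shoelace: 1987.2589

Area of P0's cell: 1987.2589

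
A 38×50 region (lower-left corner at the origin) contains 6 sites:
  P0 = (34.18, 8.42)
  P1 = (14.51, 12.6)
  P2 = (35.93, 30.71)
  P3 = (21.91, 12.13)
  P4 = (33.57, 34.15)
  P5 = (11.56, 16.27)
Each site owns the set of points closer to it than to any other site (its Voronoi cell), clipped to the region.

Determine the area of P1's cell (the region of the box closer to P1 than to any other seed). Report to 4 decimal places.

1. box [0,38]×[0,50]: [(0, 0) (38, 0) (38, 50) (0, 50)]
2. ⊥bis P1·P0 via (24.345,10.51): [(0, 0) (22.1116, 0) (32.7369, 50) (0, 50)]  |A|=1371.2109
3. ⊥bis P1·P2 via (25.22,21.655): [(0, 0) (22.1116, 0) (26.4134, 20.2435) (1.2551, 50) (0, 50)]  |A|=902.8166
4. ⊥bis P1·P3 via (18.21,12.365): [(0, 0) (17.4247, 0) (19.2486, 28.7178) (1.2551, 50) (0, 50)]  |A|=744.77
5. ⊥bis P1·P4 via (24.04,23.375): [(0, 44.6373) (0, 0) (17.4247, 0) (19.1822, 27.6715)]  |A|=669.2035
6. ⊥bis P1·P5 via (13.035,14.435): [(0, 3.9573) (0, 0) (17.4247, 0) (18.627, 18.9299)]  |A|=201.7795
7. canonical 4-gon: [(0, 3.9573) (0, 0) (17.4247, 0) (18.627, 18.9299)]
8. shoelace: 201.7795

Area of P1's cell: 201.7795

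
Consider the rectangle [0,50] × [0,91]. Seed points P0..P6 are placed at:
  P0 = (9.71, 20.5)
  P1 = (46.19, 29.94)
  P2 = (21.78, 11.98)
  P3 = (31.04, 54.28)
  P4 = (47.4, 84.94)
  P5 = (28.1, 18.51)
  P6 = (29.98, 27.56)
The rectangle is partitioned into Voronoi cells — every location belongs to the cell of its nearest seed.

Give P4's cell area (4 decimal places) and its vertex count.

1. box [0,50]×[0,91]: [(0, 0) (50, 0) (50, 91) (0, 91)]
2. ⊥bis P4·P0 via (28.555,52.72): [(0, 69.4214) (50, 40.1771) (50, 91) (0, 91)]  |A|=1810.0367
3. ⊥bis P4·P1 via (46.795,57.44): [(0, 69.4214) (19.4567, 58.0414) (50, 57.3695) (50, 91) (0, 91)]  |A|=1547.4814
4. ⊥bis P4·P2 via (34.59,48.46): [(0, 69.4214) (19.4567, 58.0414) (50, 57.3695) (50, 91) (0, 91)]  |A|=1547.4814
5. ⊥bis P4·P3 via (39.22,69.61): [(0, 90.5376) (50, 63.8579) (50, 91) (0, 91)]  |A|=690.1145
6. ⊥bis P4·P5 via (37.75,51.725): [(0, 90.5376) (50, 63.8579) (50, 91) (0, 91)]  |A|=690.1145
7. ⊥bis P4·P6 via (38.69,56.25): [(0, 90.5376) (50, 63.8579) (50, 91) (0, 91)]  |A|=690.1145
8. canonical 4-gon: [(0, 90.5376) (50, 63.8579) (50, 91) (0, 91)]
9. shoelace: 690.1145

Area of P4's cell: 690.1145 (4 vertices)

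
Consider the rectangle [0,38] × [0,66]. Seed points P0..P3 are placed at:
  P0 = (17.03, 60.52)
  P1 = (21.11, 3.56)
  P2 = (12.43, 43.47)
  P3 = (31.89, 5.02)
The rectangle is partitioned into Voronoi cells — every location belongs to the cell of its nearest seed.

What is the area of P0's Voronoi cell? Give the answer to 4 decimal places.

Area of P0's cell: 575.9669

1. box [0,38]×[0,66]: [(0, 0) (38, 0) (38, 66) (0, 66)]
2. ⊥bis P0·P1 via (19.07,32.04): [(0, 30.674) (38, 33.3959) (38, 66) (0, 66)]  |A|=1290.6705
3. ⊥bis P0·P2 via (14.73,51.995): [(0, 55.9691) (38, 45.7169) (38, 66) (0, 66)]  |A|=575.9669
4. ⊥bis P0·P3 via (24.46,32.77): [(0, 55.9691) (38, 45.7169) (38, 66) (0, 66)]  |A|=575.9669
5. canonical 4-gon: [(0, 55.9691) (38, 45.7169) (38, 66) (0, 66)]
6. shoelace: 575.9669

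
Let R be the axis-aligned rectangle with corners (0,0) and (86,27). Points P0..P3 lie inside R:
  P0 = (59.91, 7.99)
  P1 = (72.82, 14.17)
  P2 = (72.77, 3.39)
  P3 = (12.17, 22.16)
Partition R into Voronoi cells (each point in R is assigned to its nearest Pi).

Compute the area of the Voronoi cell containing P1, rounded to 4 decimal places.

Area of P1's cell: 417.4842

1. box [0,86]×[0,27]: [(0, 0) (86, 0) (86, 27) (0, 27)]
2. ⊥bis P1·P0 via (66.365,11.08): [(71.669, 0) (86, 0) (86, 27) (58.7441, 27)]  |A|=561.4232
3. ⊥bis P1·P2 via (72.795,8.78): [(67.4541, 8.8048) (86, 8.7188) (86, 27) (58.7441, 27)]  |A|=417.4842
4. ⊥bis P1·P3 via (42.495,18.165): [(67.4541, 8.8048) (86, 8.7188) (86, 27) (58.7441, 27)]  |A|=417.4842
5. canonical 4-gon: [(67.4541, 8.8048) (86, 8.7188) (86, 27) (58.7441, 27)]
6. shoelace: 417.4842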